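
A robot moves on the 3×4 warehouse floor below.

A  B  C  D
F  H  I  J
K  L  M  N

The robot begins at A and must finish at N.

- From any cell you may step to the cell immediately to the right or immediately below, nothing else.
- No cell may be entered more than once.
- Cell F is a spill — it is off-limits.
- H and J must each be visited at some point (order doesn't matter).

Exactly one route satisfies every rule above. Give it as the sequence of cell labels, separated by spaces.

Moves only go right or down, so the column and row indices never decrease.
Route from A: right 1 to B, down 1 to H, right 2 to J, down 1 to N — 5 moves in all.
Check: all required cells visited.

A B H I J N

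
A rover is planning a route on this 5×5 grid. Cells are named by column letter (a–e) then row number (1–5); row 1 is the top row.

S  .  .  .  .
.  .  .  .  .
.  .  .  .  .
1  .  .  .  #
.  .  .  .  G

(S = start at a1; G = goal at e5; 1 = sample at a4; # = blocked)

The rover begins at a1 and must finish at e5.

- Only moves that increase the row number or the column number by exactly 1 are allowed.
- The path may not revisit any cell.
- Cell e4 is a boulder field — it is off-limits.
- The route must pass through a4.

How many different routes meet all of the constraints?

4

A right/down-only route from a1 to e5 makes exactly 4 down-moves and 4 right-moves in some order.
With no other constraints that would be C(8,4) = 70 routes.
Split at a4 and multiply the segment counts (each segment already excludes blocked cells): a1→a4: 1; a4→e5: 4; product = 4.
That gives 4 routes.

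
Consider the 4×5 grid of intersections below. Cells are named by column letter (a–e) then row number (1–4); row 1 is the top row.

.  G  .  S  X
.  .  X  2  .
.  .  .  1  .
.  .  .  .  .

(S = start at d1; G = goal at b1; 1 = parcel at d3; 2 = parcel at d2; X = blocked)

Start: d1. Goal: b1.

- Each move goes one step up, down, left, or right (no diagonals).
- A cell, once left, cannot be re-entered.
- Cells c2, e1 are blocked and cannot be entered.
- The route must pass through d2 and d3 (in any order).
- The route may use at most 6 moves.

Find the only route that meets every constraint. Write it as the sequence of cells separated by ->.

The budget equals the shortest possible length, so every move has to be on a shortest route through the required cells.
Route from d1: 2× down (reaching d3), 2× left (reaching b3), 2× up (reaching b1) — 6 moves in all.
Check: all required cells visited; 6 ≤ 6 moves.

d1 -> d2 -> d3 -> c3 -> b3 -> b2 -> b1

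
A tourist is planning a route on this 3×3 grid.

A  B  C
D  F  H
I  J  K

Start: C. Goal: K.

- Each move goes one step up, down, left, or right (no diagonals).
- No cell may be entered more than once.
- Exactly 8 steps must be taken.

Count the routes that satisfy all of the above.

Need simple routes of exactly 8 moves from C to K (Manhattan distance 2, so 3 moves are spent on a detour and 3 undoing it).
Enumerating: C H F B A D I J K | C B A D I J F H K.
That gives 2 routes.

2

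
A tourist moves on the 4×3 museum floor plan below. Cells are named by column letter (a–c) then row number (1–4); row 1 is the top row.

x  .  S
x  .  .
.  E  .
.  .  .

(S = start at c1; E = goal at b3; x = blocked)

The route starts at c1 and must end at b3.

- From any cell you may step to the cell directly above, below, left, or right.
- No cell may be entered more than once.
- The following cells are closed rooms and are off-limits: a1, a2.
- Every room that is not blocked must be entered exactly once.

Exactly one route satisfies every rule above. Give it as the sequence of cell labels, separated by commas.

c1, b1, b2, c2, c3, c4, b4, a4, a3, b3

Need to visit all 10 open cells exactly once, starting at c1 and ending at b3.
Cell b1 has only two open neighbours (b2 and c1), so the path must pass straight through it: one of those is the cell it's entered from and the other is where it exits.
Route from c1: left 1 to b1, down 1 to b2, right 1 to c2, down 2 to c4, left 2 to a4, up 1 to a3, right 1 to b3 — 9 moves in all.
Check: all 10 open cells covered.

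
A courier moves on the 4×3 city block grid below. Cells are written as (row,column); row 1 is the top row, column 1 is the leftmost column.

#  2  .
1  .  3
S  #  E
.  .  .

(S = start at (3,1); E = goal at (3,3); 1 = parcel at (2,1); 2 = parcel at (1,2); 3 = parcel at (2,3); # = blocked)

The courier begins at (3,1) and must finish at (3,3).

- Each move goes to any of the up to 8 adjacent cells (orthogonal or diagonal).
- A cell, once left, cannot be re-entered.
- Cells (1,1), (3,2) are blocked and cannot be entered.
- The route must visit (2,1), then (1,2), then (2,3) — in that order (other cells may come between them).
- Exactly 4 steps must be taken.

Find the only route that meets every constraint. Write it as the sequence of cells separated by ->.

(3,1) -> (2,1) -> (1,2) -> (2,3) -> (3,3)

The waypoints must appear in the order (2,1), (1,2), (2,3), with no cell reused.
Route from (3,1): up to (2,1), up-right to (1,2), down-right to (2,3), down to (3,3) — 4 moves in all.
Check: order respected (1 at step 1, 2 at step 2, 3 at step 3); 4 moves as required.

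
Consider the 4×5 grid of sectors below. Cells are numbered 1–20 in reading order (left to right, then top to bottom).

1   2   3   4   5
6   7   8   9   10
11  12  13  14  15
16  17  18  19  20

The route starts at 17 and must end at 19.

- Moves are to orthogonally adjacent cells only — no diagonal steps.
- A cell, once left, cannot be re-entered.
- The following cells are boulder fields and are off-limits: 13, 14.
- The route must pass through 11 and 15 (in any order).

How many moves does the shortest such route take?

Any route passes through 11 and 15 in some order between 17 and 19. Summing Manhattan distances along each leg and taking the cheapest ordering (17 → 11 → 15 → 19) gives a lower bound of 2 + 4 + 2 = 8 moves.
That bound ignores the blocked cells. Measuring each leg by the fewest moves that actually steer around them (17→11: 2; 11→15: 6; 15→19: 2) raises the lower bound to 10.
A route of 10 moves exists: 17 → 12 → 11 → 6 → 7 → 8 → 9 → 10 → 15 → 20 → 19.
Since 10 matches that lower bound, it is optimal.

10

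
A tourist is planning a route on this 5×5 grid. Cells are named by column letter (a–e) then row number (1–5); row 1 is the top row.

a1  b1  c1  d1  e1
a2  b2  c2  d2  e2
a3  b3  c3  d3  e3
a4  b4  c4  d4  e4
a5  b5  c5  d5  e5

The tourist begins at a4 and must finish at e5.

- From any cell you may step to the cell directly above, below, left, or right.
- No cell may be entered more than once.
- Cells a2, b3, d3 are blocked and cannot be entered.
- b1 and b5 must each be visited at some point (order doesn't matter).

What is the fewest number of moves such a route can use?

Any route passes through b1 and b5 in some order between a4 and e5. Summing Manhattan distances along each leg and taking the cheapest ordering (a4 → b1 → b5 → e5) gives a lower bound of 4 + 4 + 3 = 11 moves.
That bound ignores the blocked cells. Measuring each leg by the fewest moves that actually steer around them (a4→b1: 6; b1→b5: 6; b5→e5: 3) raises the lower bound to 15.
A route of 15 moves exists: a4 → a5 → b5 → b4 → c4 → c3 → c2 → b2 → b1 → c1 → d1 → d2 → e2 → e3 → e4 → e5.
Since 15 matches that lower bound, it is optimal.

15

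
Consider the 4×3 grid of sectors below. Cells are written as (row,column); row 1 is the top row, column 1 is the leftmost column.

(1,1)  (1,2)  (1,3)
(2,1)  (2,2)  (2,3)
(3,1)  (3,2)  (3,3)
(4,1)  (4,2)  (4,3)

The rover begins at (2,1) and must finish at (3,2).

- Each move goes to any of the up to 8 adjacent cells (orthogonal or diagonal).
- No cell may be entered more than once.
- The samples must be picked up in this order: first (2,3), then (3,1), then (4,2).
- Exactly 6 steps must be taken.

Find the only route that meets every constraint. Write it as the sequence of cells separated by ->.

The waypoints must appear in the order (2,3), (3,1), (4,2), with no cell reused.
Route from (2,1): up-right to (1,2), down-right to (2,3), left to (2,2), down-left to (3,1), down-right to (4,2), up to (3,2) — 6 moves in all.
Check: order respected ((2,3) at step 2, (3,1) at step 4, (4,2) at step 5); 6 moves as required.

(2,1) -> (1,2) -> (2,3) -> (2,2) -> (3,1) -> (4,2) -> (3,2)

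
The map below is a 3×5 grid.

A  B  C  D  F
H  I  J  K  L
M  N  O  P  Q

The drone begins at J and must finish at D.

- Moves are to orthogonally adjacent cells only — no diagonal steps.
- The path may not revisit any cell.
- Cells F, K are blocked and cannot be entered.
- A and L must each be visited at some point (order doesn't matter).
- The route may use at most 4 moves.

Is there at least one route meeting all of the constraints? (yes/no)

no

L must be visited but has only one open neighbour (Q), and it is neither the start nor the goal — the route would have to enter and leave through Q, re-entering it.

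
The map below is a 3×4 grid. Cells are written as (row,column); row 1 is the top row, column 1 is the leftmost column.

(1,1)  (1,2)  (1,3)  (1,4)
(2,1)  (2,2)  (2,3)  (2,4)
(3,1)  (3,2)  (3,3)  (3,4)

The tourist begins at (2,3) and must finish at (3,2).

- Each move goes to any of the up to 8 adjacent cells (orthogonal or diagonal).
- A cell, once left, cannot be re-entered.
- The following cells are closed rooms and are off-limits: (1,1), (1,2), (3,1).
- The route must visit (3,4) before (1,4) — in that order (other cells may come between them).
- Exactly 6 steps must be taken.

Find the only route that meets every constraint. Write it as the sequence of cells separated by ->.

(2,3) -> (3,4) -> (2,4) -> (1,4) -> (1,3) -> (2,2) -> (3,2)

The waypoints must appear in the order (3,4), (1,4), with no cell reused.
Route from (2,3): down-right to (3,4), 2× up (reaching (1,4)), left to (1,3), down-left to (2,2), down to (3,2) — 6 moves in all.
Check: order respected ((3,4) at step 1, (1,4) at step 3); 6 moves as required.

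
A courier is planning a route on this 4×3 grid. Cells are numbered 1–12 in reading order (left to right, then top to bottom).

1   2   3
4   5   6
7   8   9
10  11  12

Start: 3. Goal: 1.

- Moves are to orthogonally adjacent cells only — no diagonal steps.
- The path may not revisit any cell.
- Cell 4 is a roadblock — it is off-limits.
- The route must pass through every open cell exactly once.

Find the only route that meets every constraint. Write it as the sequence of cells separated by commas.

Need to visit all 11 open cells exactly once, starting at 3 and ending at 1.
Cell 7 has only two open neighbours (10 and 8), so the path must pass straight through it: one of those is the cell it's entered from and the other is where it exits.
Route from 3: down 3 to 12, left 2 to 10, up 1 to 7, right 1 to 8, up 2 to 2, left 1 to 1 — 10 moves in all.
Check: all 11 open cells covered.

3, 6, 9, 12, 11, 10, 7, 8, 5, 2, 1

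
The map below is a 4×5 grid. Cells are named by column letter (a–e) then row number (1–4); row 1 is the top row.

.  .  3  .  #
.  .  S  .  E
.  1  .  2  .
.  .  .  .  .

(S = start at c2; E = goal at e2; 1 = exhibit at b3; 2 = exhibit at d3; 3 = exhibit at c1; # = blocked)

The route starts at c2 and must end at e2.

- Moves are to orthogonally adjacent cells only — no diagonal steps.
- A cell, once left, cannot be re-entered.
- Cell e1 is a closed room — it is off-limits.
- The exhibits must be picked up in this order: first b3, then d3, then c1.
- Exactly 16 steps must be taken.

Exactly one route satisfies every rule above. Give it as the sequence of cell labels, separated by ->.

c2 -> b2 -> b3 -> c3 -> d3 -> d4 -> c4 -> b4 -> a4 -> a3 -> a2 -> a1 -> b1 -> c1 -> d1 -> d2 -> e2

The waypoints must appear in the order b3, d3, c1, with no cell reused.
Route from c2: left 1 to b2, down 1 to b3, right 2 to d3, down 1 to d4, left 3 to a4, up 3 to a1, right 3 to d1, down 1 to d2, right 1 to e2 — 16 moves in all.
Check: order respected (1 at step 2, 2 at step 4, 3 at step 13); 16 moves as required.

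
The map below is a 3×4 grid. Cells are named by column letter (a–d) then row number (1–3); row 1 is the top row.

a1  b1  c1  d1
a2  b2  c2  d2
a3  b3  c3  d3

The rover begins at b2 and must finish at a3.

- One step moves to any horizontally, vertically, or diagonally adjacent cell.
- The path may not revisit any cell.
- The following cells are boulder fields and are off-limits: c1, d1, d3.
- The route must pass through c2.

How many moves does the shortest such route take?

3

Any route passes through c2 somewhere between b2 and a3. Summing Chebyshev distances along the two legs (b2 → c2 → a3) gives a lower bound of 1 + 2 = 3 moves.
A route of 3 moves achieves this: b2 → c2 → b3 → a3.
Since 3 matches the lower bound, it is optimal.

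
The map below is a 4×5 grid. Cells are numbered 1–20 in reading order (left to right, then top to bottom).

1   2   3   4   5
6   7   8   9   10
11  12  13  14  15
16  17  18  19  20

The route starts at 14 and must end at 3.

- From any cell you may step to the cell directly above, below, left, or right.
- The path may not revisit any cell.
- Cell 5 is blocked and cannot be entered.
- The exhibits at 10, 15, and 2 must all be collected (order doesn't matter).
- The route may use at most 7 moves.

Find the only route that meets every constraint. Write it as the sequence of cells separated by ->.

The 7-move cap with required stops at 10, 15, 2 leaves no slack for detours.
Route from 14: right 1 to 15, up 1 to 10, left 3 to 7, up 1 to 2, right 1 to 3 — 7 moves in all.
Check: all required cells visited; 7 ≤ 7 moves.

14 -> 15 -> 10 -> 9 -> 8 -> 7 -> 2 -> 3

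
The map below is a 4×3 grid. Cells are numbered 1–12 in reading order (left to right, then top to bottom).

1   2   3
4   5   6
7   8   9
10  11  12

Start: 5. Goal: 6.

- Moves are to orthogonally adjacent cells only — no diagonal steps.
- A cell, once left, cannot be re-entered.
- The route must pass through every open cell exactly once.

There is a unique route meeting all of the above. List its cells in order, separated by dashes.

5 - 8 - 9 - 12 - 11 - 10 - 7 - 4 - 1 - 2 - 3 - 6

Need to visit all 12 open cells exactly once, starting at 5 and ending at 6.
Cell 1 has only two open neighbours (4 and 2), so the path must pass straight through it: one of those is the cell it's entered from and the other is where it exits.
Route from 5: down 1 to 8, right 1 to 9, down 1 to 12, left 2 to 10, up 3 to 1, right 2 to 3, down 1 to 6 — 11 moves in all.
Check: all 12 open cells covered.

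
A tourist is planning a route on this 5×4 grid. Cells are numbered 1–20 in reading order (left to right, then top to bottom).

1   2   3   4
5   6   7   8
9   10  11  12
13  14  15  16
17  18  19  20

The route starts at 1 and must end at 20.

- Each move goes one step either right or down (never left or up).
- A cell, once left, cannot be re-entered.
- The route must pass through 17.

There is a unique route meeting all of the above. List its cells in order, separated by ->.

1 -> 5 -> 9 -> 13 -> 17 -> 18 -> 19 -> 20

Moves only go right or down, so the column and row indices never decrease.
Route from 1: down 4 to 17, right 3 to 20 — 7 moves in all.
Check: all required cells visited.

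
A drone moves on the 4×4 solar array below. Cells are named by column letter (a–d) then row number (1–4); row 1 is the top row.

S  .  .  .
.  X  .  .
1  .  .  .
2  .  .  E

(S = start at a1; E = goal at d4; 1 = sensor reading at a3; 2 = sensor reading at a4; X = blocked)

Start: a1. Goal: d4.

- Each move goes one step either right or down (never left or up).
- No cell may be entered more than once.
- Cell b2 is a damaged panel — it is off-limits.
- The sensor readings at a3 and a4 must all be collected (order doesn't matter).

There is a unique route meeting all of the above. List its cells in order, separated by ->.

a1 -> a2 -> a3 -> a4 -> b4 -> c4 -> d4

Moves only go right or down, so the column and row indices never decrease.
Route from a1: 3× down (reaching a4), 3× right (reaching d4) — 6 moves in all.
Check: all required cells visited.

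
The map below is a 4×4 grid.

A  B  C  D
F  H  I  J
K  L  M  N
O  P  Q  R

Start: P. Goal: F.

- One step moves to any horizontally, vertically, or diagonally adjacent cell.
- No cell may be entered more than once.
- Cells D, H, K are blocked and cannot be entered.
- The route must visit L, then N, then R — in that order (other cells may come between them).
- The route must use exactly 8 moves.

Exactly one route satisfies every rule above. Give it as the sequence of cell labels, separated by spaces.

The waypoints must appear in the order L, N, R, with no cell reused.
Route from P: up to L, down-right to Q, up-right to N, down to R, up-left to M, up to I, up-left to B, down-left to F — 8 moves in all.
Check: order respected (L at step 1, N at step 3, R at step 4); 8 moves as required.

P L Q N R M I B F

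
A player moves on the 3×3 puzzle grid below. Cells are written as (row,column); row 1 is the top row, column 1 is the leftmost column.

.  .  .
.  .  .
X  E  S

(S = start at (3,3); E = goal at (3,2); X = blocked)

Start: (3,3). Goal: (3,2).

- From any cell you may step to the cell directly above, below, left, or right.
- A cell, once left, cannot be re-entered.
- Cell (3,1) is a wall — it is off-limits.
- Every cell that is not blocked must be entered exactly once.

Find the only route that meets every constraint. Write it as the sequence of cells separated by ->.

(3,3) -> (2,3) -> (1,3) -> (1,2) -> (1,1) -> (2,1) -> (2,2) -> (3,2)

Need to visit all 8 open cells exactly once, starting at (3,3) and ending at (3,2).
Route from (3,3): 2× up (reaching (1,3)), 2× left (reaching (1,1)), down to (2,1), right to (2,2), down to (3,2) — 7 moves in all.
Check: all 8 open cells covered.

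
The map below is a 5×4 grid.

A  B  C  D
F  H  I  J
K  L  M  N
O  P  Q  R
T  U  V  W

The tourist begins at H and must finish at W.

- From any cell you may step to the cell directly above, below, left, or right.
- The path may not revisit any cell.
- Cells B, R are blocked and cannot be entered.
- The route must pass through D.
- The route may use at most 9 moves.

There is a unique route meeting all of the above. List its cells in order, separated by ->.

The 9-move cap with required stops at D leaves no slack for detours.
Route from H: right to I, up to C, right to D, 2× down (reaching N), left to M, 2× down (reaching V), right to W — 9 moves in all.
Check: all required cells visited; 9 ≤ 9 moves.

H -> I -> C -> D -> J -> N -> M -> Q -> V -> W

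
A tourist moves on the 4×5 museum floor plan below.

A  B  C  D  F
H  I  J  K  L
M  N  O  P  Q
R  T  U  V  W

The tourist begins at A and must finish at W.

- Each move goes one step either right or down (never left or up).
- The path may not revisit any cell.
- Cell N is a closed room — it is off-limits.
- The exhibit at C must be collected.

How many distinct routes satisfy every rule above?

A right/down-only route from A to W makes exactly 3 down-moves and 4 right-moves in some order.
With no other constraints that would be C(7,3) = 35 routes.
Split at C and multiply the segment counts (each segment already excludes blocked cells): A→C: 1; C→W: 10; product = 10.
That gives 10 routes.

10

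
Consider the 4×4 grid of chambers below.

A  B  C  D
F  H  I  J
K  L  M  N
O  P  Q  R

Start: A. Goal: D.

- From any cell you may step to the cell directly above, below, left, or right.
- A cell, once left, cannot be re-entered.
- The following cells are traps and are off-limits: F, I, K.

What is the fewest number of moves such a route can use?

The Manhattan distance from A to D is |1−1| + |1−4| = 3, so at least 3 moves are needed.
A route of 3 moves achieves this: A → B → C → D.
Since 3 matches the lower bound, it is optimal.

3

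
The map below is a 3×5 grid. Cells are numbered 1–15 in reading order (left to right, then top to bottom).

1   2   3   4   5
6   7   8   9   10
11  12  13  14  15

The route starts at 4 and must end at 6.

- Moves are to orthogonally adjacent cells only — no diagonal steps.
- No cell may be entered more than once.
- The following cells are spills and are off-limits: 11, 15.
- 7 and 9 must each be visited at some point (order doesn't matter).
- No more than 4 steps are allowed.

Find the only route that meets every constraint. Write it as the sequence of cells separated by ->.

4 -> 9 -> 8 -> 7 -> 6

The budget equals the shortest possible length, so every move has to be on a shortest route through the required cells.
Route from 4: down to 9, 3× left (reaching 6) — 4 moves in all.
Check: all required cells visited; 4 ≤ 4 moves.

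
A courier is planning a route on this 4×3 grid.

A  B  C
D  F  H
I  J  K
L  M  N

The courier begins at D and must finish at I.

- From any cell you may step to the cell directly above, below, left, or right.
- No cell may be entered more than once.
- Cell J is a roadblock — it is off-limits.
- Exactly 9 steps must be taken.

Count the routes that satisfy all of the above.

Need simple routes of exactly 9 moves from D to I (Manhattan distance 1, so 4 moves are spent on a detour and 4 undoing it).
Enumerating: D A B F H K N M L I | D A B C H K N M L I | D F B C H K N M L I.
That gives 3 routes.

3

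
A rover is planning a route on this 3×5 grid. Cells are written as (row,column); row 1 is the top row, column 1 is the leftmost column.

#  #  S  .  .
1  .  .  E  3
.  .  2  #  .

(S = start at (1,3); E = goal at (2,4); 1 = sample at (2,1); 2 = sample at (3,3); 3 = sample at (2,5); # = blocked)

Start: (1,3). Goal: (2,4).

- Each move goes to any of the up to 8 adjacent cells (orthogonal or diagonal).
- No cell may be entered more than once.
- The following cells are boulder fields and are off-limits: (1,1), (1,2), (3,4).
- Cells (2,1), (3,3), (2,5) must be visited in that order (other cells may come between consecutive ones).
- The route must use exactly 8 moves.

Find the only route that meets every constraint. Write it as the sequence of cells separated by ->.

(1,3) -> (2,2) -> (2,1) -> (3,2) -> (3,3) -> (2,3) -> (1,4) -> (2,5) -> (2,4)

The waypoints must appear in the order (2,1), (3,3), (2,5), with no cell reused.
Route from (1,3): down-left 1 to (2,2), left 1 to (2,1), down-right 1 to (3,2), right 1 to (3,3), up 1 to (2,3), up-right 1 to (1,4), down-right 1 to (2,5), left 1 to (2,4) — 8 moves in all.
Check: order respected (1 at step 2, 2 at step 4, 3 at step 7); 8 moves as required.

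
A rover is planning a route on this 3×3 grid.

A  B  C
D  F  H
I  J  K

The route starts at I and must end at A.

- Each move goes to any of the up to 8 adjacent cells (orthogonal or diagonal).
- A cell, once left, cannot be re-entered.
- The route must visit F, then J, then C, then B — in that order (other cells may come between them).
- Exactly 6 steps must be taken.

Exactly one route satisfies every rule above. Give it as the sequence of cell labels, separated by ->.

The waypoints must appear in the order F, J, C, B, with no cell reused.
Route from I: up-right 1 to F, down 1 to J, up-right 1 to H, up 1 to C, left 2 to A — 6 moves in all.
Check: order respected (F at step 1, J at step 2, C at step 4, B at step 5); 6 moves as required.

I -> F -> J -> H -> C -> B -> A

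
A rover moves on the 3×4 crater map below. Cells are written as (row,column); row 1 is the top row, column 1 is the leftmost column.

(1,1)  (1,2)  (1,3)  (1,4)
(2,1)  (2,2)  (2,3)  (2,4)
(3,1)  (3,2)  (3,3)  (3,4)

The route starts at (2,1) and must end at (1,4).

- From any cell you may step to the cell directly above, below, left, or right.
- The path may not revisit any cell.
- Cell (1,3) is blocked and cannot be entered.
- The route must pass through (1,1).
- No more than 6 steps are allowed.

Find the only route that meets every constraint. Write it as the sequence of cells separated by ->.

(2,1) -> (1,1) -> (1,2) -> (2,2) -> (2,3) -> (2,4) -> (1,4)

The 6-move cap with required stops at (1,1) leaves no slack for detours.
Route from (2,1): up 1 to (1,1), right 1 to (1,2), down 1 to (2,2), right 2 to (2,4), up 1 to (1,4) — 6 moves in all.
Check: all required cells visited; 6 ≤ 6 moves.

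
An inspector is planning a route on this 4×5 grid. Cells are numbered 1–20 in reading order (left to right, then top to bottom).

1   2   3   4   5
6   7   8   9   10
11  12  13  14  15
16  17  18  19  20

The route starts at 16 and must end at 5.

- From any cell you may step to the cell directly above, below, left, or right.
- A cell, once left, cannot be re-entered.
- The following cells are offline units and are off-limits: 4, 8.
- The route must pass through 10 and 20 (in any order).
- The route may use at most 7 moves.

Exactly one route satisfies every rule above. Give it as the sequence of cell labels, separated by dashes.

The 7-move cap with required stops at 10, 20 leaves no slack for detours.
Route from 16: right 4 to 20, up 3 to 5 — 7 moves in all.
Check: all required cells visited; 7 ≤ 7 moves.

16 - 17 - 18 - 19 - 20 - 15 - 10 - 5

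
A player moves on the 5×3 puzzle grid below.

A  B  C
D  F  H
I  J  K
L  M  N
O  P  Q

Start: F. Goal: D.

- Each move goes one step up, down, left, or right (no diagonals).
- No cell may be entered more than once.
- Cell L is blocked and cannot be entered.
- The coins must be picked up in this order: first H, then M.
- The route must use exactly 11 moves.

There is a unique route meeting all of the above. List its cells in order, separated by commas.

The waypoints must appear in the order H, M, with no cell reused.
Route from F: up 1 to B, right 1 to C, down 4 to Q, left 1 to P, up 2 to J, left 1 to I, up 1 to D — 11 moves in all.
Check: order respected (H at step 3, M at step 8); 11 moves as required.

F, B, C, H, K, N, Q, P, M, J, I, D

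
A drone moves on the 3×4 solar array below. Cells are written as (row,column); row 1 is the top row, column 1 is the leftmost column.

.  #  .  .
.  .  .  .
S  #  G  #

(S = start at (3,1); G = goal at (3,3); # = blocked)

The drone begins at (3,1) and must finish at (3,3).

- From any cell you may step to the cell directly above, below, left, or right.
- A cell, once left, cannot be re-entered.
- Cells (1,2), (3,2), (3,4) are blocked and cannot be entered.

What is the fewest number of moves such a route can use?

The Manhattan distance from (3,1) to (3,3) is |3−3| + |1−3| = 2, so at least 2 moves are needed.
That bound ignores the blocked cells. Measuring each leg by the fewest moves that actually steer around them ((3,1)→(3,3): 4) raises the lower bound to 4.
A route of 4 moves exists: (3,1) → (2,1) → (2,2) → (2,3) → (3,3).
Since 4 matches that lower bound, it is optimal.

4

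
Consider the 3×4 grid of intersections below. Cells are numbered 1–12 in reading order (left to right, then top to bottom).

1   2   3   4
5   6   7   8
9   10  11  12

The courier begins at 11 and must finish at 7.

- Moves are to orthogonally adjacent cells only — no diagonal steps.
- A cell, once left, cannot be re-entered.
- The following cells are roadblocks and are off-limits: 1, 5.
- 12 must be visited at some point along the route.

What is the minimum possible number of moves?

3

Any route passes through 12 somewhere between 11 and 7. Summing Manhattan distances along the two legs (11 → 12 → 7) gives a lower bound of 1 + 2 = 3 moves.
A route of 3 moves achieves this: 11 → 12 → 8 → 7.
Since 3 matches the lower bound, it is optimal.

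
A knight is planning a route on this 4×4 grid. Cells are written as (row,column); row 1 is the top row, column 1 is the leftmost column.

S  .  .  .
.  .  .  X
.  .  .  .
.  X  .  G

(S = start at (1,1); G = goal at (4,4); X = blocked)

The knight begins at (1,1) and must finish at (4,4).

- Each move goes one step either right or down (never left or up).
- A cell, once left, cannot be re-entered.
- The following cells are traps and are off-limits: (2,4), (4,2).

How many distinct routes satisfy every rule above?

12

A right/down-only route from (1,1) to (4,4) makes exactly 3 down-moves and 3 right-moves in some order.
With no other constraints that would be C(6,3) = 20 routes.
Subtract routes through each blocked cell (inclusion–exclusion for overlaps): − through (2,4): 4 − through (4,2): 4 → 12.
That gives 12 routes.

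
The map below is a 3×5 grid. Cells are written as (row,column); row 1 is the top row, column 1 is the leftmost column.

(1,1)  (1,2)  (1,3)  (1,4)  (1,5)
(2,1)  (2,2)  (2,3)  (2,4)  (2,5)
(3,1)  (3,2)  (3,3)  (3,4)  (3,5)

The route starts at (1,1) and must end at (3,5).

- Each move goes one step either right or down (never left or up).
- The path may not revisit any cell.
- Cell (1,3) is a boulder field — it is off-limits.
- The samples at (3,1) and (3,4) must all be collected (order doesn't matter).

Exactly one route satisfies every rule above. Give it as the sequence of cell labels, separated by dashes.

(1,1) - (2,1) - (3,1) - (3,2) - (3,3) - (3,4) - (3,5)

Moves only go right or down, so the column and row indices never decrease.
Route from (1,1): down 2 to (3,1), right 4 to (3,5) — 6 moves in all.
Check: all required cells visited.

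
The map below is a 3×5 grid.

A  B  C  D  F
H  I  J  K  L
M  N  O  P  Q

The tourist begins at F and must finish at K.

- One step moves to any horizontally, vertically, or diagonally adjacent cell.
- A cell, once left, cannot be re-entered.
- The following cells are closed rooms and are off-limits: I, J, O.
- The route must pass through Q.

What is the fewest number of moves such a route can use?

Any route passes through Q somewhere between F and K. Summing Chebyshev distances along the two legs (F → Q → K) gives a lower bound of 2 + 1 = 3 moves.
A route of 3 moves achieves this: F → L → Q → K.
Since 3 matches the lower bound, it is optimal.

3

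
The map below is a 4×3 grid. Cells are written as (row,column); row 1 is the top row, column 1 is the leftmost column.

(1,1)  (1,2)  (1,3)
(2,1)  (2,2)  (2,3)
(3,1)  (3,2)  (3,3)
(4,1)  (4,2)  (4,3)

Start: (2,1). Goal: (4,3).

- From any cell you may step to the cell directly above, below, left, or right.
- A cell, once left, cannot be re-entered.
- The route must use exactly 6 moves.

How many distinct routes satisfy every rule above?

Need simple routes of exactly 6 moves from (2,1) to (4,3) (Manhattan distance 4, so 1 moves are spent on a detour and 1 undoing it).
Branch systematically from the start, pruning whenever the remaining move budget drops below the Manhattan distance to (4,3) or differs from it in parity. Grouping the completions by first move — via (1,1): 4; via (3,1): 2; via (2,2): 3 — and summing: 4 + 2 + 3 = 9.
That gives 9 routes.

9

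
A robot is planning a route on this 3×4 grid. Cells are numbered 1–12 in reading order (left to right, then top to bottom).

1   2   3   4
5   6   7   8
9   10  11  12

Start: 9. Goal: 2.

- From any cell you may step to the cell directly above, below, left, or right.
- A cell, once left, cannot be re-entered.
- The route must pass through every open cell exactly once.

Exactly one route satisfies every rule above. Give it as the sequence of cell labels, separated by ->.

9 -> 10 -> 11 -> 12 -> 8 -> 4 -> 3 -> 7 -> 6 -> 5 -> 1 -> 2

Need to visit all 12 open cells exactly once, starting at 9 and ending at 2.
Cell 4 has only two open neighbours (8 and 3), so the path must pass straight through it: one of those is the cell it's entered from and the other is where it exits.
Route from 9: 3× right (reaching 12), 2× up (reaching 4), left to 3, down to 7, 2× left (reaching 5), up to 1, right to 2 — 11 moves in all.
Check: all 12 open cells covered.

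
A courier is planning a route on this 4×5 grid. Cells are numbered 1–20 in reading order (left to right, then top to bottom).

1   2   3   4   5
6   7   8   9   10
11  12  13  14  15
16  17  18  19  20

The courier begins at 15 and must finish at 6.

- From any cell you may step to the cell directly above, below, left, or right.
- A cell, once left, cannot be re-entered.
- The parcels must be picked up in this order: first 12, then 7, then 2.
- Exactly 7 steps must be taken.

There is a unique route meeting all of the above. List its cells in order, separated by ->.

The waypoints must appear in the order 12, 7, 2, with no cell reused.
Route from 15: left 3 to 12, up 2 to 2, left 1 to 1, down 1 to 6 — 7 moves in all.
Check: order respected (12 at step 3, 7 at step 4, 2 at step 5); 7 moves as required.

15 -> 14 -> 13 -> 12 -> 7 -> 2 -> 1 -> 6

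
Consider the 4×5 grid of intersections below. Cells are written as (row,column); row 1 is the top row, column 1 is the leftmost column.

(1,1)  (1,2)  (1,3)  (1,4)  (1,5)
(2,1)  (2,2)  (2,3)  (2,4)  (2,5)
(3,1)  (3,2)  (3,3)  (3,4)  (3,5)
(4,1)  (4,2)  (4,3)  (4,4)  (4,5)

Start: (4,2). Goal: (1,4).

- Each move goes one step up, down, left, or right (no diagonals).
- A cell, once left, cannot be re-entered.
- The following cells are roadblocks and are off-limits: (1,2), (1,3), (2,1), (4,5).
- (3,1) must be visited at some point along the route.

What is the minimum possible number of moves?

Any route passes through (3,1) somewhere between (4,2) and (1,4). Summing Manhattan distances along the two legs ((4,2) → (3,1) → (1,4)) gives a lower bound of 2 + 5 = 7 moves.
A route of 7 moves achieves this: (4,2) → (4,1) → (3,1) → (3,2) → (2,2) → (2,3) → (2,4) → (1,4).
Since 7 matches the lower bound, it is optimal.

7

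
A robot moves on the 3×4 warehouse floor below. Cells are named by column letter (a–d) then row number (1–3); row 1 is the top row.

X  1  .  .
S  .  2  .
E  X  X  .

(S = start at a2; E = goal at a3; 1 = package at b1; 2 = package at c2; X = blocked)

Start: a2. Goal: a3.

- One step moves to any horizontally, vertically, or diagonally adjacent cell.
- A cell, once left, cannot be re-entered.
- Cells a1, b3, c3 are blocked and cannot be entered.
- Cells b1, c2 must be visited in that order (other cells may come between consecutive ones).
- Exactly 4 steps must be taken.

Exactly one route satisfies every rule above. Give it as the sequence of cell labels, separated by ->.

The waypoints must appear in the order b1, c2, with no cell reused.
Route from a2: up-right to b1, down-right to c2, left to b2, down-left to a3 — 4 moves in all.
Check: order respected (1 at step 1, 2 at step 2); 4 moves as required.

a2 -> b1 -> c2 -> b2 -> a3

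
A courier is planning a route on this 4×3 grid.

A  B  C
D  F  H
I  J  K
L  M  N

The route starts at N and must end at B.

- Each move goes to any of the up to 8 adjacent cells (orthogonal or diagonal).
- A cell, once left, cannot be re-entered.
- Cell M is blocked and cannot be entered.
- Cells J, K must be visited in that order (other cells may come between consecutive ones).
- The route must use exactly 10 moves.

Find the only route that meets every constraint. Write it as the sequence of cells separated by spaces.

N J L I D A F K H C B

The waypoints must appear in the order J, K, with no cell reused.
Route from N: up-left 1 to J, down-left 1 to L, up 3 to A, down-right 2 to K, up 2 to C, left 1 to B — 10 moves in all.
Check: order respected (J at step 1, K at step 7); 10 moves as required.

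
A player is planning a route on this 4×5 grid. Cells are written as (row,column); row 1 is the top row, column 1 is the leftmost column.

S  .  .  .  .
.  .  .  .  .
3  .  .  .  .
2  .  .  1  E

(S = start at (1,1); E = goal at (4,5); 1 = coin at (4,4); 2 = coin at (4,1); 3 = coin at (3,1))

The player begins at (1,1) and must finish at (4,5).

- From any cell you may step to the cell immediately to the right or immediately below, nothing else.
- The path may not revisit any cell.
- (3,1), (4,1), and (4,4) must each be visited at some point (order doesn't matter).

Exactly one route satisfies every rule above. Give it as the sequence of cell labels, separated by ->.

(1,1) -> (2,1) -> (3,1) -> (4,1) -> (4,2) -> (4,3) -> (4,4) -> (4,5)

Moves only go right or down, so the column and row indices never decrease.
Route from (1,1): down 3 to (4,1), right 4 to (4,5) — 7 moves in all.
Check: all required cells visited.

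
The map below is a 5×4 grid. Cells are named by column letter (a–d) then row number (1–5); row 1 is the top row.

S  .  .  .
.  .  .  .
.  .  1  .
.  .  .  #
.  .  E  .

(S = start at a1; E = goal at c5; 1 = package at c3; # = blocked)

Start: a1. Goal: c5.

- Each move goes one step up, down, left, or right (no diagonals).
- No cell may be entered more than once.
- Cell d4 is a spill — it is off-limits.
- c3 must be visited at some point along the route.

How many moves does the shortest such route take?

6

Any route passes through c3 somewhere between a1 and c5. Summing Manhattan distances along the two legs (a1 → c3 → c5) gives a lower bound of 4 + 2 = 6 moves.
A route of 6 moves achieves this: a1 → a2 → a3 → b3 → c3 → c4 → c5.
Since 6 matches the lower bound, it is optimal.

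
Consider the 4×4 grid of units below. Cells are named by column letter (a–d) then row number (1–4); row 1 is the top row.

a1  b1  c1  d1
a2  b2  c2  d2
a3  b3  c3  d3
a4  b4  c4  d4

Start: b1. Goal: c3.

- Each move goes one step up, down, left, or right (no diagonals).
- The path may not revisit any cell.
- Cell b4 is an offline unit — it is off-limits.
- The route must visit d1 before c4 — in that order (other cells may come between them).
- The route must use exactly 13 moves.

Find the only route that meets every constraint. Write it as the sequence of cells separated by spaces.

b1 a1 a2 a3 b3 b2 c2 c1 d1 d2 d3 d4 c4 c3

The waypoints must appear in the order d1, c4, with no cell reused.
Route from b1: left to a1, 2× down (reaching a3), right to b3, up to b2, right to c2, up to c1, right to d1, 3× down (reaching d4), left to c4, up to c3 — 13 moves in all.
Check: order respected (d1 at step 8, c4 at step 12); 13 moves as required.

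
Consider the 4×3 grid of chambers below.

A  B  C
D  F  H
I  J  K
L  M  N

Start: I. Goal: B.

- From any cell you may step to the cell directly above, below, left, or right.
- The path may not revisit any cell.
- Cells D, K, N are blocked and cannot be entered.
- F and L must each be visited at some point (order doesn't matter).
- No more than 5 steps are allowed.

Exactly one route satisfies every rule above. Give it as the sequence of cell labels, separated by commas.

I, L, M, J, F, B

The 5-move cap with required stops at F, L leaves no slack for detours.
Route from I: down to L, right to M, 3× up (reaching B) — 5 moves in all.
Check: all required cells visited; 5 ≤ 5 moves.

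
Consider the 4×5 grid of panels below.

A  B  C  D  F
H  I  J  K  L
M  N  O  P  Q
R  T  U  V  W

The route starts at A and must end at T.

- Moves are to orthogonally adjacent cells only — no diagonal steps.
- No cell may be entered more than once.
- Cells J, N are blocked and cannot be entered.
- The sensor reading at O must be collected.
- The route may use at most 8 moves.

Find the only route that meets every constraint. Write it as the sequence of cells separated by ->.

A -> B -> C -> D -> K -> P -> O -> U -> T

Any route must reach O and still end at T within 8 moves, so the order of the required stops is forced.
Route from A: 3× right (reaching D), 2× down (reaching P), left to O, down to U, left to T — 8 moves in all.
Check: all required cells visited; 8 ≤ 8 moves.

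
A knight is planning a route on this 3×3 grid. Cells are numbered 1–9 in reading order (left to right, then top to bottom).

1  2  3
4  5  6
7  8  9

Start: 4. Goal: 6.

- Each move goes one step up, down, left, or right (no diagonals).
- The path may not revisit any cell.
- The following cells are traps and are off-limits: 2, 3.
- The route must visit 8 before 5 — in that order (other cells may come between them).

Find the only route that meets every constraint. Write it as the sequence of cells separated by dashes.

4 - 7 - 8 - 5 - 6

The waypoints must appear in the order 8, 5, with no cell reused.
Route from 4: down to 7, right to 8, up to 5, right to 6 — 4 moves in all.
Check: order respected (8 at step 2, 5 at step 3).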